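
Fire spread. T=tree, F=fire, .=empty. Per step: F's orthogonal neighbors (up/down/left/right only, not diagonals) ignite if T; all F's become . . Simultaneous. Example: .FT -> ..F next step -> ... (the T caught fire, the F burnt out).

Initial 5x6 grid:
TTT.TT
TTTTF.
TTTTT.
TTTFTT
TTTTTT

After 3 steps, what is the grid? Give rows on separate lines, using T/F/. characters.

Step 1: 7 trees catch fire, 2 burn out
  TTT.FT
  TTTF..
  TTTFF.
  TTF.FT
  TTTFTT
Step 2: 7 trees catch fire, 7 burn out
  TTT..F
  TTF...
  TTF...
  TF...F
  TTF.FT
Step 3: 6 trees catch fire, 7 burn out
  TTF...
  TF....
  TF....
  F.....
  TF...F

TTF...
TF....
TF....
F.....
TF...F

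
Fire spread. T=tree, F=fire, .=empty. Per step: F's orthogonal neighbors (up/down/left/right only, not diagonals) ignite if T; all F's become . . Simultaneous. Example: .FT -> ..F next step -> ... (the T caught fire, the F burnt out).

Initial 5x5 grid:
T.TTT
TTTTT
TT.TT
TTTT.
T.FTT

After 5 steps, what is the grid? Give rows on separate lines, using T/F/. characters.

Step 1: 2 trees catch fire, 1 burn out
  T.TTT
  TTTTT
  TT.TT
  TTFT.
  T..FT
Step 2: 3 trees catch fire, 2 burn out
  T.TTT
  TTTTT
  TT.TT
  TF.F.
  T...F
Step 3: 3 trees catch fire, 3 burn out
  T.TTT
  TTTTT
  TF.FT
  F....
  T....
Step 4: 5 trees catch fire, 3 burn out
  T.TTT
  TFTFT
  F...F
  .....
  F....
Step 5: 4 trees catch fire, 5 burn out
  T.TFT
  F.F.F
  .....
  .....
  .....

T.TFT
F.F.F
.....
.....
.....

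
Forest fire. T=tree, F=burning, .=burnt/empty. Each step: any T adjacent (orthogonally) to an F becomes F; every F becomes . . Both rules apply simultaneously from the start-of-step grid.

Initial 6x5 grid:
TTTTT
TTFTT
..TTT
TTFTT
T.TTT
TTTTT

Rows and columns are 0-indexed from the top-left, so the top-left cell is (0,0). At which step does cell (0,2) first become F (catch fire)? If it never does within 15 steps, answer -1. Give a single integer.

Step 1: cell (0,2)='F' (+7 fires, +2 burnt)
  -> target ignites at step 1
Step 2: cell (0,2)='.' (+9 fires, +7 burnt)
Step 3: cell (0,2)='.' (+7 fires, +9 burnt)
Step 4: cell (0,2)='.' (+2 fires, +7 burnt)
Step 5: cell (0,2)='.' (+0 fires, +2 burnt)
  fire out at step 5

1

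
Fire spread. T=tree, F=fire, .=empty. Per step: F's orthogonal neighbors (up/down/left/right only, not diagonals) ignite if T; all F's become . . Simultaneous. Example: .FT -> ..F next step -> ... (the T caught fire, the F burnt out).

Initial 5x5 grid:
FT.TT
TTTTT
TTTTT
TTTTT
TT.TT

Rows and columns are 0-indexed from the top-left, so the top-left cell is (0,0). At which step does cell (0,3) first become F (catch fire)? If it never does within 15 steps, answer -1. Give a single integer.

Step 1: cell (0,3)='T' (+2 fires, +1 burnt)
Step 2: cell (0,3)='T' (+2 fires, +2 burnt)
Step 3: cell (0,3)='T' (+3 fires, +2 burnt)
Step 4: cell (0,3)='T' (+4 fires, +3 burnt)
Step 5: cell (0,3)='F' (+5 fires, +4 burnt)
  -> target ignites at step 5
Step 6: cell (0,3)='.' (+3 fires, +5 burnt)
Step 7: cell (0,3)='.' (+2 fires, +3 burnt)
Step 8: cell (0,3)='.' (+1 fires, +2 burnt)
Step 9: cell (0,3)='.' (+0 fires, +1 burnt)
  fire out at step 9

5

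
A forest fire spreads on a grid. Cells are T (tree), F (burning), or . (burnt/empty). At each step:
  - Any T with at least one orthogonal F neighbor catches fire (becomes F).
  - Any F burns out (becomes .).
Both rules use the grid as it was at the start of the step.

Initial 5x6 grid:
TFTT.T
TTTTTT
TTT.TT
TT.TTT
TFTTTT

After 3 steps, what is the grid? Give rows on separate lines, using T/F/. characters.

Step 1: 6 trees catch fire, 2 burn out
  F.FT.T
  TFTTTT
  TTT.TT
  TF.TTT
  F.FTTT
Step 2: 6 trees catch fire, 6 burn out
  ...F.T
  F.FTTT
  TFT.TT
  F..TTT
  ...FTT
Step 3: 5 trees catch fire, 6 burn out
  .....T
  ...FTT
  F.F.TT
  ...FTT
  ....FT

.....T
...FTT
F.F.TT
...FTT
....FT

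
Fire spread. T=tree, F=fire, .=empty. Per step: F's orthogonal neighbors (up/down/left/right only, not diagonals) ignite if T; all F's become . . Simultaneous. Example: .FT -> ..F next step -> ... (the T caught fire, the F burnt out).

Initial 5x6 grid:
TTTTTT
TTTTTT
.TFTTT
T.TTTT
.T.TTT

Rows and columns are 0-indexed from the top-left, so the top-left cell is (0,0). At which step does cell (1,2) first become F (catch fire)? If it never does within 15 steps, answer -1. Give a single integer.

Step 1: cell (1,2)='F' (+4 fires, +1 burnt)
  -> target ignites at step 1
Step 2: cell (1,2)='.' (+5 fires, +4 burnt)
Step 3: cell (1,2)='.' (+7 fires, +5 burnt)
Step 4: cell (1,2)='.' (+5 fires, +7 burnt)
Step 5: cell (1,2)='.' (+2 fires, +5 burnt)
Step 6: cell (1,2)='.' (+0 fires, +2 burnt)
  fire out at step 6

1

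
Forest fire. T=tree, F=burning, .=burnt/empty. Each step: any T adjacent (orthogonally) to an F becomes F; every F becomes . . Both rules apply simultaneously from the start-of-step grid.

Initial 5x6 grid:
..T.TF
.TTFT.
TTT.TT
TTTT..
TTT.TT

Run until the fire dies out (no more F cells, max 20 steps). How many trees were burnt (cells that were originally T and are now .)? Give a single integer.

Step 1: +3 fires, +2 burnt (F count now 3)
Step 2: +4 fires, +3 burnt (F count now 4)
Step 3: +3 fires, +4 burnt (F count now 3)
Step 4: +4 fires, +3 burnt (F count now 4)
Step 5: +2 fires, +4 burnt (F count now 2)
Step 6: +1 fires, +2 burnt (F count now 1)
Step 7: +0 fires, +1 burnt (F count now 0)
Fire out after step 7
Initially T: 19, now '.': 28
Total burnt (originally-T cells now '.'): 17

Answer: 17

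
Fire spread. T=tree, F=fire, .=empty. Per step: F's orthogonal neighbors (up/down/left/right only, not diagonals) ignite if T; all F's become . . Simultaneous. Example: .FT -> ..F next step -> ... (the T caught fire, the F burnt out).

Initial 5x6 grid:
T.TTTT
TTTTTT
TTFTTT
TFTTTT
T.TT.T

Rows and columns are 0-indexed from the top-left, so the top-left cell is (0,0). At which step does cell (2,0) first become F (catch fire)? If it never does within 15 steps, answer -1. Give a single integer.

Step 1: cell (2,0)='T' (+5 fires, +2 burnt)
Step 2: cell (2,0)='F' (+8 fires, +5 burnt)
  -> target ignites at step 2
Step 3: cell (2,0)='.' (+6 fires, +8 burnt)
Step 4: cell (2,0)='.' (+4 fires, +6 burnt)
Step 5: cell (2,0)='.' (+2 fires, +4 burnt)
Step 6: cell (2,0)='.' (+0 fires, +2 burnt)
  fire out at step 6

2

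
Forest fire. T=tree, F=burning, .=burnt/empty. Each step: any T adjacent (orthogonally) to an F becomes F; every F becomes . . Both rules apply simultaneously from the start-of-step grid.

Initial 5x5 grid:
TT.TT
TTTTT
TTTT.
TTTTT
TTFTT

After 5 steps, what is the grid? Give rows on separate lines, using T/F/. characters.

Step 1: 3 trees catch fire, 1 burn out
  TT.TT
  TTTTT
  TTTT.
  TTFTT
  TF.FT
Step 2: 5 trees catch fire, 3 burn out
  TT.TT
  TTTTT
  TTFT.
  TF.FT
  F...F
Step 3: 5 trees catch fire, 5 burn out
  TT.TT
  TTFTT
  TF.F.
  F...F
  .....
Step 4: 3 trees catch fire, 5 burn out
  TT.TT
  TF.FT
  F....
  .....
  .....
Step 5: 4 trees catch fire, 3 burn out
  TF.FT
  F...F
  .....
  .....
  .....

TF.FT
F...F
.....
.....
.....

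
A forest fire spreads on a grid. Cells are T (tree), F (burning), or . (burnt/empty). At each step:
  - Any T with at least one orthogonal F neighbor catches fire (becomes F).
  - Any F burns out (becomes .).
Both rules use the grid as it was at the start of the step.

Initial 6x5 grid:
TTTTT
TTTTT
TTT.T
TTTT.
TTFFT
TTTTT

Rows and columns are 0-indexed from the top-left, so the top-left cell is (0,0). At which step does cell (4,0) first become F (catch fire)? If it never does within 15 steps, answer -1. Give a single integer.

Step 1: cell (4,0)='T' (+6 fires, +2 burnt)
Step 2: cell (4,0)='F' (+5 fires, +6 burnt)
  -> target ignites at step 2
Step 3: cell (4,0)='.' (+4 fires, +5 burnt)
Step 4: cell (4,0)='.' (+4 fires, +4 burnt)
Step 5: cell (4,0)='.' (+4 fires, +4 burnt)
Step 6: cell (4,0)='.' (+3 fires, +4 burnt)
Step 7: cell (4,0)='.' (+0 fires, +3 burnt)
  fire out at step 7

2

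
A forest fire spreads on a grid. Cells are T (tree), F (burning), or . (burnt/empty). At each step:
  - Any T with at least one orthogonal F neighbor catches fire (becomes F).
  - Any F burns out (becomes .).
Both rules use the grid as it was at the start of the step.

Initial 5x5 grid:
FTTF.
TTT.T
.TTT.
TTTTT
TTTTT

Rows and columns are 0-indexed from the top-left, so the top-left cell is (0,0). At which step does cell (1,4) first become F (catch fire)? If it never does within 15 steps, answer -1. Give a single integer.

Step 1: cell (1,4)='T' (+3 fires, +2 burnt)
Step 2: cell (1,4)='T' (+2 fires, +3 burnt)
Step 3: cell (1,4)='T' (+2 fires, +2 burnt)
Step 4: cell (1,4)='T' (+3 fires, +2 burnt)
Step 5: cell (1,4)='T' (+4 fires, +3 burnt)
Step 6: cell (1,4)='T' (+3 fires, +4 burnt)
Step 7: cell (1,4)='T' (+1 fires, +3 burnt)
Step 8: cell (1,4)='T' (+0 fires, +1 burnt)
  fire out at step 8
Target never catches fire within 15 steps

-1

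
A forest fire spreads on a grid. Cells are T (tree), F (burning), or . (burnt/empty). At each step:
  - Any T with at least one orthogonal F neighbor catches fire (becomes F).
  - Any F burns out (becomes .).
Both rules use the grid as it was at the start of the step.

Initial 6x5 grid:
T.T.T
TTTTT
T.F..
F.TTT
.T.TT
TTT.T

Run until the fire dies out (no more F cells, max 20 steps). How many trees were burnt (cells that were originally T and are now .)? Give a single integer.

Step 1: +3 fires, +2 burnt (F count now 3)
Step 2: +5 fires, +3 burnt (F count now 5)
Step 3: +4 fires, +5 burnt (F count now 4)
Step 4: +2 fires, +4 burnt (F count now 2)
Step 5: +1 fires, +2 burnt (F count now 1)
Step 6: +0 fires, +1 burnt (F count now 0)
Fire out after step 6
Initially T: 19, now '.': 26
Total burnt (originally-T cells now '.'): 15

Answer: 15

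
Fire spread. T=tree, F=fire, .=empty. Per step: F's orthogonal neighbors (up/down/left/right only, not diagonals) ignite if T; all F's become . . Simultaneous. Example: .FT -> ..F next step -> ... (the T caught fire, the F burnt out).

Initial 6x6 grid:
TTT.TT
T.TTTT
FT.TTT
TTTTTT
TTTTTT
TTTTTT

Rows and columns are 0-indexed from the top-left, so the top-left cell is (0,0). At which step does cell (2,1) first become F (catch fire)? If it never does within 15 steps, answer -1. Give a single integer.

Step 1: cell (2,1)='F' (+3 fires, +1 burnt)
  -> target ignites at step 1
Step 2: cell (2,1)='.' (+3 fires, +3 burnt)
Step 3: cell (2,1)='.' (+4 fires, +3 burnt)
Step 4: cell (2,1)='.' (+4 fires, +4 burnt)
Step 5: cell (2,1)='.' (+5 fires, +4 burnt)
Step 6: cell (2,1)='.' (+5 fires, +5 burnt)
Step 7: cell (2,1)='.' (+4 fires, +5 burnt)
Step 8: cell (2,1)='.' (+3 fires, +4 burnt)
Step 9: cell (2,1)='.' (+1 fires, +3 burnt)
Step 10: cell (2,1)='.' (+0 fires, +1 burnt)
  fire out at step 10

1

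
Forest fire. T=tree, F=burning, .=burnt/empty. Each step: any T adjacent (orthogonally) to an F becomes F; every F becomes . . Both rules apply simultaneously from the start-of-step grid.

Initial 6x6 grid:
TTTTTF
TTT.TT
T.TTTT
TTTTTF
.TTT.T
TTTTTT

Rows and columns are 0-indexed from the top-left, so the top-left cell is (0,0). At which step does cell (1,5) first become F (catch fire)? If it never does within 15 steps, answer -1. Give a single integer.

Step 1: cell (1,5)='F' (+5 fires, +2 burnt)
  -> target ignites at step 1
Step 2: cell (1,5)='.' (+5 fires, +5 burnt)
Step 3: cell (1,5)='.' (+5 fires, +5 burnt)
Step 4: cell (1,5)='.' (+6 fires, +5 burnt)
Step 5: cell (1,5)='.' (+5 fires, +6 burnt)
Step 6: cell (1,5)='.' (+3 fires, +5 burnt)
Step 7: cell (1,5)='.' (+1 fires, +3 burnt)
Step 8: cell (1,5)='.' (+0 fires, +1 burnt)
  fire out at step 8

1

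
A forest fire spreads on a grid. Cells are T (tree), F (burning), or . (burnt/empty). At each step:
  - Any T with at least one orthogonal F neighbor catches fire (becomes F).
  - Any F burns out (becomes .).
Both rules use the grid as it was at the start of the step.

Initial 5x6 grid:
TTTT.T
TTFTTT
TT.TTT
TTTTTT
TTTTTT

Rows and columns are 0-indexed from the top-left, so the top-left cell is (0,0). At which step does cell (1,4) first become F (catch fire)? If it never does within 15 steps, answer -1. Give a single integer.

Step 1: cell (1,4)='T' (+3 fires, +1 burnt)
Step 2: cell (1,4)='F' (+6 fires, +3 burnt)
  -> target ignites at step 2
Step 3: cell (1,4)='.' (+6 fires, +6 burnt)
Step 4: cell (1,4)='.' (+7 fires, +6 burnt)
Step 5: cell (1,4)='.' (+4 fires, +7 burnt)
Step 6: cell (1,4)='.' (+1 fires, +4 burnt)
Step 7: cell (1,4)='.' (+0 fires, +1 burnt)
  fire out at step 7

2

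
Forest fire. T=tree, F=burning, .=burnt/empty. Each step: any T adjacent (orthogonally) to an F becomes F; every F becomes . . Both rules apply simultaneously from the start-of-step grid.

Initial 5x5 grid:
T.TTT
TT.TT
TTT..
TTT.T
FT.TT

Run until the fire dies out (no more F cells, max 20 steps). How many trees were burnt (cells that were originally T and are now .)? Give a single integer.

Answer: 10

Derivation:
Step 1: +2 fires, +1 burnt (F count now 2)
Step 2: +2 fires, +2 burnt (F count now 2)
Step 3: +3 fires, +2 burnt (F count now 3)
Step 4: +3 fires, +3 burnt (F count now 3)
Step 5: +0 fires, +3 burnt (F count now 0)
Fire out after step 5
Initially T: 18, now '.': 17
Total burnt (originally-T cells now '.'): 10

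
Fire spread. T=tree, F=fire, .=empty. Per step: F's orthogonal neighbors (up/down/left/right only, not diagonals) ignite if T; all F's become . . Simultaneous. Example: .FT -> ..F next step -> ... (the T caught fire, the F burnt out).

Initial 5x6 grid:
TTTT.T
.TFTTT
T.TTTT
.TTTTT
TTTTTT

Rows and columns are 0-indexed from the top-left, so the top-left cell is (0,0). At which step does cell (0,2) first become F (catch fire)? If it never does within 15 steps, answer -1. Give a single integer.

Step 1: cell (0,2)='F' (+4 fires, +1 burnt)
  -> target ignites at step 1
Step 2: cell (0,2)='.' (+5 fires, +4 burnt)
Step 3: cell (0,2)='.' (+6 fires, +5 burnt)
Step 4: cell (0,2)='.' (+5 fires, +6 burnt)
Step 5: cell (0,2)='.' (+3 fires, +5 burnt)
Step 6: cell (0,2)='.' (+1 fires, +3 burnt)
Step 7: cell (0,2)='.' (+0 fires, +1 burnt)
  fire out at step 7

1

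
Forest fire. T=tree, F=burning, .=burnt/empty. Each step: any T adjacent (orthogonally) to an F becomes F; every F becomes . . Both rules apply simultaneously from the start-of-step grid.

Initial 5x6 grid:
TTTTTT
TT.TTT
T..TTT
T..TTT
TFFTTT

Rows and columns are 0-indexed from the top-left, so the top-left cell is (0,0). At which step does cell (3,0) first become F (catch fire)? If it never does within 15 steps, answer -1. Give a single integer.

Step 1: cell (3,0)='T' (+2 fires, +2 burnt)
Step 2: cell (3,0)='F' (+3 fires, +2 burnt)
  -> target ignites at step 2
Step 3: cell (3,0)='.' (+4 fires, +3 burnt)
Step 4: cell (3,0)='.' (+4 fires, +4 burnt)
Step 5: cell (3,0)='.' (+5 fires, +4 burnt)
Step 6: cell (3,0)='.' (+4 fires, +5 burnt)
Step 7: cell (3,0)='.' (+1 fires, +4 burnt)
Step 8: cell (3,0)='.' (+0 fires, +1 burnt)
  fire out at step 8

2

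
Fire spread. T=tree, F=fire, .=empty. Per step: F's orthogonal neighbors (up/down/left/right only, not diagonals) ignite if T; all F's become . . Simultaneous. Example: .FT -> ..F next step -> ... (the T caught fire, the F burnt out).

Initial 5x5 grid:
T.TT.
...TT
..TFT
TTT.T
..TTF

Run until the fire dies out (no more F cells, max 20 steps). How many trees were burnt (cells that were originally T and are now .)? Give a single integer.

Step 1: +5 fires, +2 burnt (F count now 5)
Step 2: +4 fires, +5 burnt (F count now 4)
Step 3: +2 fires, +4 burnt (F count now 2)
Step 4: +1 fires, +2 burnt (F count now 1)
Step 5: +0 fires, +1 burnt (F count now 0)
Fire out after step 5
Initially T: 13, now '.': 24
Total burnt (originally-T cells now '.'): 12

Answer: 12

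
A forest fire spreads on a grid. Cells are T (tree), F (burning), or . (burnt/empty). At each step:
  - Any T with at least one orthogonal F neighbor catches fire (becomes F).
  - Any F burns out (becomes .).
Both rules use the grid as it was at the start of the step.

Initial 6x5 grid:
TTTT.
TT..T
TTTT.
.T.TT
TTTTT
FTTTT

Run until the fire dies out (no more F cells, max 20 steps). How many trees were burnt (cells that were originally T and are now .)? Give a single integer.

Answer: 22

Derivation:
Step 1: +2 fires, +1 burnt (F count now 2)
Step 2: +2 fires, +2 burnt (F count now 2)
Step 3: +3 fires, +2 burnt (F count now 3)
Step 4: +3 fires, +3 burnt (F count now 3)
Step 5: +5 fires, +3 burnt (F count now 5)
Step 6: +4 fires, +5 burnt (F count now 4)
Step 7: +2 fires, +4 burnt (F count now 2)
Step 8: +1 fires, +2 burnt (F count now 1)
Step 9: +0 fires, +1 burnt (F count now 0)
Fire out after step 9
Initially T: 23, now '.': 29
Total burnt (originally-T cells now '.'): 22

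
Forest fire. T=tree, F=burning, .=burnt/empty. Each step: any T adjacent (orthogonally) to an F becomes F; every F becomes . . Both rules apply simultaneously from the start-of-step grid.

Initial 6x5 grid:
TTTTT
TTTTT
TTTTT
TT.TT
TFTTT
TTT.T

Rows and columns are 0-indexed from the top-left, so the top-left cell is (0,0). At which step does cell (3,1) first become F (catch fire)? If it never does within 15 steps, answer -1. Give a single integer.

Step 1: cell (3,1)='F' (+4 fires, +1 burnt)
  -> target ignites at step 1
Step 2: cell (3,1)='.' (+5 fires, +4 burnt)
Step 3: cell (3,1)='.' (+5 fires, +5 burnt)
Step 4: cell (3,1)='.' (+6 fires, +5 burnt)
Step 5: cell (3,1)='.' (+4 fires, +6 burnt)
Step 6: cell (3,1)='.' (+2 fires, +4 burnt)
Step 7: cell (3,1)='.' (+1 fires, +2 burnt)
Step 8: cell (3,1)='.' (+0 fires, +1 burnt)
  fire out at step 8

1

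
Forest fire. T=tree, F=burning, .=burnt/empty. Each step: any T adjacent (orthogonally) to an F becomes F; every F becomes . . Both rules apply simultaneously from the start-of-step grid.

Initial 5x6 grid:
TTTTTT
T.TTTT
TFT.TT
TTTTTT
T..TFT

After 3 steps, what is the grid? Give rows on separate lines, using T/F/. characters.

Step 1: 6 trees catch fire, 2 burn out
  TTTTTT
  T.TTTT
  F.F.TT
  TFTTFT
  T..F.F
Step 2: 7 trees catch fire, 6 burn out
  TTTTTT
  F.FTTT
  ....FT
  F.FF.F
  T.....
Step 3: 6 trees catch fire, 7 burn out
  FTFTTT
  ...FFT
  .....F
  ......
  F.....

FTFTTT
...FFT
.....F
......
F.....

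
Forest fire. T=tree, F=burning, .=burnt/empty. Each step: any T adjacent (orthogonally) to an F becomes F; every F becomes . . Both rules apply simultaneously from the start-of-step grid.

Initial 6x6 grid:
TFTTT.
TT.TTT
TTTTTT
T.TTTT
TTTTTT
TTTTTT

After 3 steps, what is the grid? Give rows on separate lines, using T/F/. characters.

Step 1: 3 trees catch fire, 1 burn out
  F.FTT.
  TF.TTT
  TTTTTT
  T.TTTT
  TTTTTT
  TTTTTT
Step 2: 3 trees catch fire, 3 burn out
  ...FT.
  F..TTT
  TFTTTT
  T.TTTT
  TTTTTT
  TTTTTT
Step 3: 4 trees catch fire, 3 burn out
  ....F.
  ...FTT
  F.FTTT
  T.TTTT
  TTTTTT
  TTTTTT

....F.
...FTT
F.FTTT
T.TTTT
TTTTTT
TTTTTT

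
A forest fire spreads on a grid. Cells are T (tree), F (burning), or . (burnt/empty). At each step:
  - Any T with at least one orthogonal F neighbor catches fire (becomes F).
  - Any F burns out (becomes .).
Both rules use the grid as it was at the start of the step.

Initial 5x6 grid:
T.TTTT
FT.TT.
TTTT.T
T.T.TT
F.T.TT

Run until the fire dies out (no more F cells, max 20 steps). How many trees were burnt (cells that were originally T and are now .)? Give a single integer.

Step 1: +4 fires, +2 burnt (F count now 4)
Step 2: +1 fires, +4 burnt (F count now 1)
Step 3: +1 fires, +1 burnt (F count now 1)
Step 4: +2 fires, +1 burnt (F count now 2)
Step 5: +2 fires, +2 burnt (F count now 2)
Step 6: +2 fires, +2 burnt (F count now 2)
Step 7: +2 fires, +2 burnt (F count now 2)
Step 8: +1 fires, +2 burnt (F count now 1)
Step 9: +0 fires, +1 burnt (F count now 0)
Fire out after step 9
Initially T: 20, now '.': 25
Total burnt (originally-T cells now '.'): 15

Answer: 15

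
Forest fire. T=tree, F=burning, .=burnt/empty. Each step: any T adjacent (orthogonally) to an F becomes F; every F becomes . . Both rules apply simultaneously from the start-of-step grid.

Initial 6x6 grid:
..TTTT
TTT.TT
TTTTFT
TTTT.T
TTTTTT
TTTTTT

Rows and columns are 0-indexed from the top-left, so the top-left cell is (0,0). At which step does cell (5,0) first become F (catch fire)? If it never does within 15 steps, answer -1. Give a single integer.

Step 1: cell (5,0)='T' (+3 fires, +1 burnt)
Step 2: cell (5,0)='T' (+5 fires, +3 burnt)
Step 3: cell (5,0)='T' (+7 fires, +5 burnt)
Step 4: cell (5,0)='T' (+8 fires, +7 burnt)
Step 5: cell (5,0)='T' (+5 fires, +8 burnt)
Step 6: cell (5,0)='T' (+2 fires, +5 burnt)
Step 7: cell (5,0)='F' (+1 fires, +2 burnt)
  -> target ignites at step 7
Step 8: cell (5,0)='.' (+0 fires, +1 burnt)
  fire out at step 8

7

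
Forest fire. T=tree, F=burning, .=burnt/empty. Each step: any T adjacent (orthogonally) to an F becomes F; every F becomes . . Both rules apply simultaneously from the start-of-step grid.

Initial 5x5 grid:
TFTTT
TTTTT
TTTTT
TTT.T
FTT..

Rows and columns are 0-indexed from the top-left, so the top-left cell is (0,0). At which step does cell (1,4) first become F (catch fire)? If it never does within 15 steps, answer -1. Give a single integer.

Step 1: cell (1,4)='T' (+5 fires, +2 burnt)
Step 2: cell (1,4)='T' (+7 fires, +5 burnt)
Step 3: cell (1,4)='T' (+4 fires, +7 burnt)
Step 4: cell (1,4)='F' (+2 fires, +4 burnt)
  -> target ignites at step 4
Step 5: cell (1,4)='.' (+1 fires, +2 burnt)
Step 6: cell (1,4)='.' (+1 fires, +1 burnt)
Step 7: cell (1,4)='.' (+0 fires, +1 burnt)
  fire out at step 7

4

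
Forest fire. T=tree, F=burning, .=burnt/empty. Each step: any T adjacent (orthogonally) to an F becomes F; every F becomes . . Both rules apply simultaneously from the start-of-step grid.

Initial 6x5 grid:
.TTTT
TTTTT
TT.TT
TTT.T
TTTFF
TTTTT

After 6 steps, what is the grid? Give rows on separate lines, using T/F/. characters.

Step 1: 4 trees catch fire, 2 burn out
  .TTTT
  TTTTT
  TT.TT
  TTT.F
  TTF..
  TTTFF
Step 2: 4 trees catch fire, 4 burn out
  .TTTT
  TTTTT
  TT.TF
  TTF..
  TF...
  TTF..
Step 3: 5 trees catch fire, 4 burn out
  .TTTT
  TTTTF
  TT.F.
  TF...
  F....
  TF...
Step 4: 5 trees catch fire, 5 burn out
  .TTTF
  TTTF.
  TF...
  F....
  .....
  F....
Step 5: 4 trees catch fire, 5 burn out
  .TTF.
  TFF..
  F....
  .....
  .....
  .....
Step 6: 3 trees catch fire, 4 burn out
  .FF..
  F....
  .....
  .....
  .....
  .....

.FF..
F....
.....
.....
.....
.....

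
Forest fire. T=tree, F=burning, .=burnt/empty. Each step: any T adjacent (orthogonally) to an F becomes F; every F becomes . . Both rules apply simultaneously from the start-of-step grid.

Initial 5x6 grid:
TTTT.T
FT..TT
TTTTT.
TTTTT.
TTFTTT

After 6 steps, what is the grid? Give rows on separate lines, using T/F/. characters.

Step 1: 6 trees catch fire, 2 burn out
  FTTT.T
  .F..TT
  FTTTT.
  TTFTT.
  TF.FTT
Step 2: 8 trees catch fire, 6 burn out
  .FTT.T
  ....TT
  .FFTT.
  FF.FT.
  F...FT
Step 3: 4 trees catch fire, 8 burn out
  ..FT.T
  ....TT
  ...FT.
  ....F.
  .....F
Step 4: 2 trees catch fire, 4 burn out
  ...F.T
  ....TT
  ....F.
  ......
  ......
Step 5: 1 trees catch fire, 2 burn out
  .....T
  ....FT
  ......
  ......
  ......
Step 6: 1 trees catch fire, 1 burn out
  .....T
  .....F
  ......
  ......
  ......

.....T
.....F
......
......
......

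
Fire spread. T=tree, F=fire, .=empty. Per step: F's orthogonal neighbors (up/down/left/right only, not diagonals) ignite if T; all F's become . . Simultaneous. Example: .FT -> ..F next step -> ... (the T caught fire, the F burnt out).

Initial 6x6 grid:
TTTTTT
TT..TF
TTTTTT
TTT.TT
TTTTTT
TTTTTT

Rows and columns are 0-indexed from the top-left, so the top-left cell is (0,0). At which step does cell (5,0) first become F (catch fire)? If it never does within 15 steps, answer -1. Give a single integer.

Step 1: cell (5,0)='T' (+3 fires, +1 burnt)
Step 2: cell (5,0)='T' (+3 fires, +3 burnt)
Step 3: cell (5,0)='T' (+4 fires, +3 burnt)
Step 4: cell (5,0)='T' (+4 fires, +4 burnt)
Step 5: cell (5,0)='T' (+5 fires, +4 burnt)
Step 6: cell (5,0)='T' (+6 fires, +5 burnt)
Step 7: cell (5,0)='T' (+4 fires, +6 burnt)
Step 8: cell (5,0)='T' (+2 fires, +4 burnt)
Step 9: cell (5,0)='F' (+1 fires, +2 burnt)
  -> target ignites at step 9
Step 10: cell (5,0)='.' (+0 fires, +1 burnt)
  fire out at step 10

9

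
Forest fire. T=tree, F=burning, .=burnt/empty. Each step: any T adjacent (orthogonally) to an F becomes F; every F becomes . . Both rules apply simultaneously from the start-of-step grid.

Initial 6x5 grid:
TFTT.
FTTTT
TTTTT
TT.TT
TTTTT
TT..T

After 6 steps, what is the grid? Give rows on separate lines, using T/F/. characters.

Step 1: 4 trees catch fire, 2 burn out
  F.FT.
  .FTTT
  FTTTT
  TT.TT
  TTTTT
  TT..T
Step 2: 4 trees catch fire, 4 burn out
  ...F.
  ..FTT
  .FTTT
  FT.TT
  TTTTT
  TT..T
Step 3: 4 trees catch fire, 4 burn out
  .....
  ...FT
  ..FTT
  .F.TT
  FTTTT
  TT..T
Step 4: 4 trees catch fire, 4 burn out
  .....
  ....F
  ...FT
  ...TT
  .FTTT
  FT..T
Step 5: 4 trees catch fire, 4 burn out
  .....
  .....
  ....F
  ...FT
  ..FTT
  .F..T
Step 6: 2 trees catch fire, 4 burn out
  .....
  .....
  .....
  ....F
  ...FT
  ....T

.....
.....
.....
....F
...FT
....T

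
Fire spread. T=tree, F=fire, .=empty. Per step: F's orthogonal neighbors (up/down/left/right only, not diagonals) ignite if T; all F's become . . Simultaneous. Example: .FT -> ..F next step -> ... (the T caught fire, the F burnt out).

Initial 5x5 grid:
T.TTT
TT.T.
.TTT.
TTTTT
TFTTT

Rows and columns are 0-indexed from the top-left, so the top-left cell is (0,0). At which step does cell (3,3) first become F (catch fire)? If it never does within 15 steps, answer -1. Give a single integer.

Step 1: cell (3,3)='T' (+3 fires, +1 burnt)
Step 2: cell (3,3)='T' (+4 fires, +3 burnt)
Step 3: cell (3,3)='F' (+4 fires, +4 burnt)
  -> target ignites at step 3
Step 4: cell (3,3)='.' (+3 fires, +4 burnt)
Step 5: cell (3,3)='.' (+2 fires, +3 burnt)
Step 6: cell (3,3)='.' (+1 fires, +2 burnt)
Step 7: cell (3,3)='.' (+2 fires, +1 burnt)
Step 8: cell (3,3)='.' (+0 fires, +2 burnt)
  fire out at step 8

3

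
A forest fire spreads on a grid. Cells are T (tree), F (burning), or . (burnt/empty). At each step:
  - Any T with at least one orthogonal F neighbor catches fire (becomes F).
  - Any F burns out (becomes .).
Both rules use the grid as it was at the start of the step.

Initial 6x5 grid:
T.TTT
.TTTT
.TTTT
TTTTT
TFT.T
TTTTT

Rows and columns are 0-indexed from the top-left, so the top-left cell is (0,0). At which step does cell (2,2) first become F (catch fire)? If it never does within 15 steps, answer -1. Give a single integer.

Step 1: cell (2,2)='T' (+4 fires, +1 burnt)
Step 2: cell (2,2)='T' (+5 fires, +4 burnt)
Step 3: cell (2,2)='F' (+4 fires, +5 burnt)
  -> target ignites at step 3
Step 4: cell (2,2)='.' (+4 fires, +4 burnt)
Step 5: cell (2,2)='.' (+4 fires, +4 burnt)
Step 6: cell (2,2)='.' (+2 fires, +4 burnt)
Step 7: cell (2,2)='.' (+1 fires, +2 burnt)
Step 8: cell (2,2)='.' (+0 fires, +1 burnt)
  fire out at step 8

3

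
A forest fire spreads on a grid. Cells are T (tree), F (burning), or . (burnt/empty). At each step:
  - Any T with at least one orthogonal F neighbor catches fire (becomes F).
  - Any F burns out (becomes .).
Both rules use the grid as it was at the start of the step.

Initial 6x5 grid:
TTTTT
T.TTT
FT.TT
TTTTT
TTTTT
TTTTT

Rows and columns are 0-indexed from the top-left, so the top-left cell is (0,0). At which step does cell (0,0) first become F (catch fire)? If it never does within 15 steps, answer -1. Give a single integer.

Step 1: cell (0,0)='T' (+3 fires, +1 burnt)
Step 2: cell (0,0)='F' (+3 fires, +3 burnt)
  -> target ignites at step 2
Step 3: cell (0,0)='.' (+4 fires, +3 burnt)
Step 4: cell (0,0)='.' (+4 fires, +4 burnt)
Step 5: cell (0,0)='.' (+6 fires, +4 burnt)
Step 6: cell (0,0)='.' (+5 fires, +6 burnt)
Step 7: cell (0,0)='.' (+2 fires, +5 burnt)
Step 8: cell (0,0)='.' (+0 fires, +2 burnt)
  fire out at step 8

2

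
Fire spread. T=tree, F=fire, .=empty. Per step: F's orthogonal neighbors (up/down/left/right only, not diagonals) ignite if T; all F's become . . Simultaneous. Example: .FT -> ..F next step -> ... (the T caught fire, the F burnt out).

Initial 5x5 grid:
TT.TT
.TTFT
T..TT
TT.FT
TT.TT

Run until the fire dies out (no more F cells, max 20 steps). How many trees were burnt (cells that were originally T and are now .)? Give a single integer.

Step 1: +6 fires, +2 burnt (F count now 6)
Step 2: +4 fires, +6 burnt (F count now 4)
Step 3: +1 fires, +4 burnt (F count now 1)
Step 4: +1 fires, +1 burnt (F count now 1)
Step 5: +0 fires, +1 burnt (F count now 0)
Fire out after step 5
Initially T: 17, now '.': 20
Total burnt (originally-T cells now '.'): 12

Answer: 12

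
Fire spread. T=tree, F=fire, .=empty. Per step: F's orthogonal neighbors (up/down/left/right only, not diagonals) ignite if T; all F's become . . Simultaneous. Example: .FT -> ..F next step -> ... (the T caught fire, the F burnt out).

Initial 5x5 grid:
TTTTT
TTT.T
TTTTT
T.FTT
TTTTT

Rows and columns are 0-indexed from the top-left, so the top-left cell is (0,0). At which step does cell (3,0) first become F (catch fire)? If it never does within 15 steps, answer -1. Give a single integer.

Step 1: cell (3,0)='T' (+3 fires, +1 burnt)
Step 2: cell (3,0)='T' (+6 fires, +3 burnt)
Step 3: cell (3,0)='T' (+6 fires, +6 burnt)
Step 4: cell (3,0)='F' (+5 fires, +6 burnt)
  -> target ignites at step 4
Step 5: cell (3,0)='.' (+2 fires, +5 burnt)
Step 6: cell (3,0)='.' (+0 fires, +2 burnt)
  fire out at step 6

4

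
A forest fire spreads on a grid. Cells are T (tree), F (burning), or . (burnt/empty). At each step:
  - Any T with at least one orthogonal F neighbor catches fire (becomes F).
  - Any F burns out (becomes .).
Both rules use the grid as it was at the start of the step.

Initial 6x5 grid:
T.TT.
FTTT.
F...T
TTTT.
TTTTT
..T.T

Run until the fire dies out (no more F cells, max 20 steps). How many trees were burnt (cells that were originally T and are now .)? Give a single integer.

Answer: 17

Derivation:
Step 1: +3 fires, +2 burnt (F count now 3)
Step 2: +3 fires, +3 burnt (F count now 3)
Step 3: +4 fires, +3 burnt (F count now 4)
Step 4: +3 fires, +4 burnt (F count now 3)
Step 5: +2 fires, +3 burnt (F count now 2)
Step 6: +1 fires, +2 burnt (F count now 1)
Step 7: +1 fires, +1 burnt (F count now 1)
Step 8: +0 fires, +1 burnt (F count now 0)
Fire out after step 8
Initially T: 18, now '.': 29
Total burnt (originally-T cells now '.'): 17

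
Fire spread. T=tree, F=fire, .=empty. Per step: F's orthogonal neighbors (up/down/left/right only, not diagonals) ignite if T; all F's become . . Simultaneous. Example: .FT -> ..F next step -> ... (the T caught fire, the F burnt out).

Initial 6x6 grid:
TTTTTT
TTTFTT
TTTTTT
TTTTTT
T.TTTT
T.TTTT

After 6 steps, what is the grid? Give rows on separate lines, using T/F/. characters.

Step 1: 4 trees catch fire, 1 burn out
  TTTFTT
  TTF.FT
  TTTFTT
  TTTTTT
  T.TTTT
  T.TTTT
Step 2: 7 trees catch fire, 4 burn out
  TTF.FT
  TF...F
  TTF.FT
  TTTFTT
  T.TTTT
  T.TTTT
Step 3: 8 trees catch fire, 7 burn out
  TF...F
  F.....
  TF...F
  TTF.FT
  T.TFTT
  T.TTTT
Step 4: 7 trees catch fire, 8 burn out
  F.....
  ......
  F.....
  TF...F
  T.F.FT
  T.TFTT
Step 5: 4 trees catch fire, 7 burn out
  ......
  ......
  ......
  F.....
  T....F
  T.F.FT
Step 6: 2 trees catch fire, 4 burn out
  ......
  ......
  ......
  ......
  F.....
  T....F

......
......
......
......
F.....
T....F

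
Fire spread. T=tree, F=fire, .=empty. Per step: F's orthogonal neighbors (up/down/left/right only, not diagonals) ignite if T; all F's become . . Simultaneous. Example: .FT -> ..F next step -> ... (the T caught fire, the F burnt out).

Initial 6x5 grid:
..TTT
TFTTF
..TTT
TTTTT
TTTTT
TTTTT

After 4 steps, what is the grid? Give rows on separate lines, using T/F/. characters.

Step 1: 5 trees catch fire, 2 burn out
  ..TTF
  F.FF.
  ..TTF
  TTTTT
  TTTTT
  TTTTT
Step 2: 5 trees catch fire, 5 burn out
  ..FF.
  .....
  ..FF.
  TTTTF
  TTTTT
  TTTTT
Step 3: 3 trees catch fire, 5 burn out
  .....
  .....
  .....
  TTFF.
  TTTTF
  TTTTT
Step 4: 4 trees catch fire, 3 burn out
  .....
  .....
  .....
  TF...
  TTFF.
  TTTTF

.....
.....
.....
TF...
TTFF.
TTTTF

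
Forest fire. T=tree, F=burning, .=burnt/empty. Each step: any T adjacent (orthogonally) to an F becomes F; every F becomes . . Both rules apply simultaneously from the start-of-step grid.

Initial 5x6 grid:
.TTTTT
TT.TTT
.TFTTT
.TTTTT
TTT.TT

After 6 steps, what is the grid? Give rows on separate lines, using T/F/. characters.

Step 1: 3 trees catch fire, 1 burn out
  .TTTTT
  TT.TTT
  .F.FTT
  .TFTTT
  TTT.TT
Step 2: 6 trees catch fire, 3 burn out
  .TTTTT
  TF.FTT
  ....FT
  .F.FTT
  TTF.TT
Step 3: 7 trees catch fire, 6 burn out
  .FTFTT
  F...FT
  .....F
  ....FT
  TF..TT
Step 4: 6 trees catch fire, 7 burn out
  ..F.FT
  .....F
  ......
  .....F
  F...FT
Step 5: 2 trees catch fire, 6 burn out
  .....F
  ......
  ......
  ......
  .....F
Step 6: 0 trees catch fire, 2 burn out
  ......
  ......
  ......
  ......
  ......

......
......
......
......
......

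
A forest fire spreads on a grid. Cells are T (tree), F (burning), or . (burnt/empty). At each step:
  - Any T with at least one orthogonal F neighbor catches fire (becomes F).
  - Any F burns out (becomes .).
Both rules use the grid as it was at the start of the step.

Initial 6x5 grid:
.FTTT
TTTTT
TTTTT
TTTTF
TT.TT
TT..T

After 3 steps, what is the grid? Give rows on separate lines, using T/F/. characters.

Step 1: 5 trees catch fire, 2 burn out
  ..FTT
  TFTTT
  TTTTF
  TTTF.
  TT.TF
  TT..T
Step 2: 9 trees catch fire, 5 burn out
  ...FT
  F.FTF
  TFTF.
  TTF..
  TT.F.
  TT..F
Step 3: 5 trees catch fire, 9 burn out
  ....F
  ...F.
  F.F..
  TF...
  TT...
  TT...

....F
...F.
F.F..
TF...
TT...
TT...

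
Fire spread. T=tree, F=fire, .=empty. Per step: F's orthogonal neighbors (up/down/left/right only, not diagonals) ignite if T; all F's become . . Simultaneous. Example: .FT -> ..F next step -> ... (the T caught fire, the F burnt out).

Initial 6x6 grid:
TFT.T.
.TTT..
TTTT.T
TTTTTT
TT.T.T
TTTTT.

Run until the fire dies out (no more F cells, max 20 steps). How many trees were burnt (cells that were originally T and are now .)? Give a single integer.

Step 1: +3 fires, +1 burnt (F count now 3)
Step 2: +2 fires, +3 burnt (F count now 2)
Step 3: +4 fires, +2 burnt (F count now 4)
Step 4: +4 fires, +4 burnt (F count now 4)
Step 5: +3 fires, +4 burnt (F count now 3)
Step 6: +4 fires, +3 burnt (F count now 4)
Step 7: +2 fires, +4 burnt (F count now 2)
Step 8: +3 fires, +2 burnt (F count now 3)
Step 9: +0 fires, +3 burnt (F count now 0)
Fire out after step 9
Initially T: 26, now '.': 35
Total burnt (originally-T cells now '.'): 25

Answer: 25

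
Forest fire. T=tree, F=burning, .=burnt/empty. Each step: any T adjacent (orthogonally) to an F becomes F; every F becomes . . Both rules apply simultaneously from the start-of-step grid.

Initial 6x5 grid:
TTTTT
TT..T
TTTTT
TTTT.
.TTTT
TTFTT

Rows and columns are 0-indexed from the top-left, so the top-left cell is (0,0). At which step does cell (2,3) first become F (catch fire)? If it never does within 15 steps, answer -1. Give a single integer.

Step 1: cell (2,3)='T' (+3 fires, +1 burnt)
Step 2: cell (2,3)='T' (+5 fires, +3 burnt)
Step 3: cell (2,3)='T' (+4 fires, +5 burnt)
Step 4: cell (2,3)='F' (+3 fires, +4 burnt)
  -> target ignites at step 4
Step 5: cell (2,3)='.' (+3 fires, +3 burnt)
Step 6: cell (2,3)='.' (+3 fires, +3 burnt)
Step 7: cell (2,3)='.' (+3 fires, +3 burnt)
Step 8: cell (2,3)='.' (+1 fires, +3 burnt)
Step 9: cell (2,3)='.' (+0 fires, +1 burnt)
  fire out at step 9

4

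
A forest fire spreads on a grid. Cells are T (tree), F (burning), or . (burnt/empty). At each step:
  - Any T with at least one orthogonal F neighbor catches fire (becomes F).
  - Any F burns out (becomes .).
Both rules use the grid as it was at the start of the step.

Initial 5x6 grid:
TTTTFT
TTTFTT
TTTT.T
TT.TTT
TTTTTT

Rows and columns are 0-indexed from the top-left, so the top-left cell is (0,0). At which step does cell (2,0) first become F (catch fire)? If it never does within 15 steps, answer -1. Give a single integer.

Step 1: cell (2,0)='T' (+5 fires, +2 burnt)
Step 2: cell (2,0)='T' (+5 fires, +5 burnt)
Step 3: cell (2,0)='T' (+6 fires, +5 burnt)
Step 4: cell (2,0)='F' (+6 fires, +6 burnt)
  -> target ignites at step 4
Step 5: cell (2,0)='.' (+3 fires, +6 burnt)
Step 6: cell (2,0)='.' (+1 fires, +3 burnt)
Step 7: cell (2,0)='.' (+0 fires, +1 burnt)
  fire out at step 7

4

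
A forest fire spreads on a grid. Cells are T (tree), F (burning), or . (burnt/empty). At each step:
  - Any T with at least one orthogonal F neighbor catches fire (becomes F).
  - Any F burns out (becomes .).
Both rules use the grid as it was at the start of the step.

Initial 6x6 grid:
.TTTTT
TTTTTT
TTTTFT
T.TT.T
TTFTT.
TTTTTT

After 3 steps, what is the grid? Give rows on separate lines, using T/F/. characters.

Step 1: 7 trees catch fire, 2 burn out
  .TTTTT
  TTTTFT
  TTTF.F
  T.FT.T
  TF.FT.
  TTFTTT
Step 2: 10 trees catch fire, 7 burn out
  .TTTFT
  TTTF.F
  TTF...
  T..F.F
  F...F.
  TF.FTT
Step 3: 7 trees catch fire, 10 burn out
  .TTF.F
  TTF...
  TF....
  F.....
  ......
  F...FT

.TTF.F
TTF...
TF....
F.....
......
F...FT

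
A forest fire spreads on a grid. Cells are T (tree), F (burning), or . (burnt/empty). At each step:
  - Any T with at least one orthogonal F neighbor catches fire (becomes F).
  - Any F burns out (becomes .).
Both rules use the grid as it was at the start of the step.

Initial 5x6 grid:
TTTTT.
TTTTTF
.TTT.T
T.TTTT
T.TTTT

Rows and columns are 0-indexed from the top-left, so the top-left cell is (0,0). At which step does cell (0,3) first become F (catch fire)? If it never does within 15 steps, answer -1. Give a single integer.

Step 1: cell (0,3)='T' (+2 fires, +1 burnt)
Step 2: cell (0,3)='T' (+3 fires, +2 burnt)
Step 3: cell (0,3)='F' (+5 fires, +3 burnt)
  -> target ignites at step 3
Step 4: cell (0,3)='.' (+5 fires, +5 burnt)
Step 5: cell (0,3)='.' (+5 fires, +5 burnt)
Step 6: cell (0,3)='.' (+2 fires, +5 burnt)
Step 7: cell (0,3)='.' (+0 fires, +2 burnt)
  fire out at step 7

3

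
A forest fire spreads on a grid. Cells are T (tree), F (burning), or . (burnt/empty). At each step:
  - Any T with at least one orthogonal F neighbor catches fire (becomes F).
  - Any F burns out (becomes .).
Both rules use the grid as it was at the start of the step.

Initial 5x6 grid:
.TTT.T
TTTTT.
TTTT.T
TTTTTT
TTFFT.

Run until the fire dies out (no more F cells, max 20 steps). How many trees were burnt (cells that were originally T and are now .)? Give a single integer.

Step 1: +4 fires, +2 burnt (F count now 4)
Step 2: +5 fires, +4 burnt (F count now 5)
Step 3: +5 fires, +5 burnt (F count now 5)
Step 4: +6 fires, +5 burnt (F count now 6)
Step 5: +2 fires, +6 burnt (F count now 2)
Step 6: +0 fires, +2 burnt (F count now 0)
Fire out after step 6
Initially T: 23, now '.': 29
Total burnt (originally-T cells now '.'): 22

Answer: 22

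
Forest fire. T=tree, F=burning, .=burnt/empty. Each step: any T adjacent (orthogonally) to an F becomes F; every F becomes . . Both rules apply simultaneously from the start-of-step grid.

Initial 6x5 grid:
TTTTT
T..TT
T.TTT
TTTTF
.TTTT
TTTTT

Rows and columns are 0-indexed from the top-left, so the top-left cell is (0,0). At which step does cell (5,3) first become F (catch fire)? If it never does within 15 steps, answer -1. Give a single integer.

Step 1: cell (5,3)='T' (+3 fires, +1 burnt)
Step 2: cell (5,3)='T' (+5 fires, +3 burnt)
Step 3: cell (5,3)='F' (+6 fires, +5 burnt)
  -> target ignites at step 3
Step 4: cell (5,3)='.' (+4 fires, +6 burnt)
Step 5: cell (5,3)='.' (+3 fires, +4 burnt)
Step 6: cell (5,3)='.' (+3 fires, +3 burnt)
Step 7: cell (5,3)='.' (+1 fires, +3 burnt)
Step 8: cell (5,3)='.' (+0 fires, +1 burnt)
  fire out at step 8

3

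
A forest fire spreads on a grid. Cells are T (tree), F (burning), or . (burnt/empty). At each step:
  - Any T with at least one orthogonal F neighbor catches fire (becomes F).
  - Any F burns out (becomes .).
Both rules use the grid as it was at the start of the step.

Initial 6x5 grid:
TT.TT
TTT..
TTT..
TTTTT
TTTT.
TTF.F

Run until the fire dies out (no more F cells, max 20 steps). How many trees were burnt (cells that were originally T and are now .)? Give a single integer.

Answer: 19

Derivation:
Step 1: +2 fires, +2 burnt (F count now 2)
Step 2: +4 fires, +2 burnt (F count now 4)
Step 3: +4 fires, +4 burnt (F count now 4)
Step 4: +4 fires, +4 burnt (F count now 4)
Step 5: +2 fires, +4 burnt (F count now 2)
Step 6: +2 fires, +2 burnt (F count now 2)
Step 7: +1 fires, +2 burnt (F count now 1)
Step 8: +0 fires, +1 burnt (F count now 0)
Fire out after step 8
Initially T: 21, now '.': 28
Total burnt (originally-T cells now '.'): 19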